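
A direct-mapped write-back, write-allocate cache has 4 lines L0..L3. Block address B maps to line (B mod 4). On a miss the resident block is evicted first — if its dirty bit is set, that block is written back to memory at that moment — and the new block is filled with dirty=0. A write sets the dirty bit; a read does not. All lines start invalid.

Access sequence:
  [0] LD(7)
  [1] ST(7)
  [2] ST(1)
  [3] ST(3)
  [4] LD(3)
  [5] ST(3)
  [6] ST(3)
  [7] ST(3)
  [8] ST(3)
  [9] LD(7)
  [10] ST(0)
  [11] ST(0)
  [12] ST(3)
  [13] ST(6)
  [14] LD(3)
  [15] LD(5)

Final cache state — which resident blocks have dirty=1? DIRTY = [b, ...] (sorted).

0: R B7 -> L3 miss  d=-]
1: W B7 -> L3 hit  d=D]
2: W B1 -> L1 miss  d=D]
3: W B3 -> L3 miss wb->B7  d=D]
4: R B3 -> L3 hit  d=D]
5: W B3 -> L3 hit  d=D]
6: W B3 -> L3 hit  d=D]
7: W B3 -> L3 hit  d=D]
8: W B3 -> L3 hit  d=D]
9: R B7 -> L3 miss wb->B3  d=-]
10: W B0 -> L0 miss  d=D]
11: W B0 -> L0 hit  d=D]
12: W B3 -> L3 miss  d=D]
13: W B6 -> L2 miss  d=D]
14: R B3 -> L3 hit  d=D]
15: R B5 -> L1 miss wb->B1  d=-]

DIRTY = [0, 3, 6]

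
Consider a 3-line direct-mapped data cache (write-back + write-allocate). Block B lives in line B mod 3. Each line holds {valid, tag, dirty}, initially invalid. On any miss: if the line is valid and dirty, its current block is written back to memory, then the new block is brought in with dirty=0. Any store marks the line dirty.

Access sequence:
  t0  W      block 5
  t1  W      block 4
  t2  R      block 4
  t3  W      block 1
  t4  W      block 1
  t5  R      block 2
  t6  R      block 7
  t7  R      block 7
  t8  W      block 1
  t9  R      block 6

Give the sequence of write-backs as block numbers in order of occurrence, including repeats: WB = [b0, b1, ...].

WB = [4, 5, 1]

  0 | W B5 → L2 miss [D]
  1 | W B4 → L1 miss [D]
  2 | R B4 → L1 hit [D]
  3 | W B1 → L1 miss wb→B4 [D]
  4 | W B1 → L1 hit [D]
  5 | R B2 → L2 miss wb→B5 [-]
  6 | R B7 → L1 miss wb→B1 [-]
  7 | R B7 → L1 hit [-]
  8 | W B1 → L1 miss [D]
  9 | R B6 → L0 miss [-]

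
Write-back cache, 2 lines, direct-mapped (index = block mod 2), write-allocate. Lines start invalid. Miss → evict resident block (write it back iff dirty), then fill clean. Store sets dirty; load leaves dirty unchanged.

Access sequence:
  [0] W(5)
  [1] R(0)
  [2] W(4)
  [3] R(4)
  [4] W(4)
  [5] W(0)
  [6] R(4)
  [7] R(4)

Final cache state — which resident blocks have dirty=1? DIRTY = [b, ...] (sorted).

DIRTY = [5]

  0 | W B5 → L1 miss [D]
  1 | R B0 → L0 miss [-]
  2 | W B4 → L0 miss [D]
  3 | R B4 → L0 hit [D]
  4 | W B4 → L0 hit [D]
  5 | W B0 → L0 miss wb→B4 [D]
  6 | R B4 → L0 miss wb→B0 [-]
  7 | R B4 → L0 hit [-]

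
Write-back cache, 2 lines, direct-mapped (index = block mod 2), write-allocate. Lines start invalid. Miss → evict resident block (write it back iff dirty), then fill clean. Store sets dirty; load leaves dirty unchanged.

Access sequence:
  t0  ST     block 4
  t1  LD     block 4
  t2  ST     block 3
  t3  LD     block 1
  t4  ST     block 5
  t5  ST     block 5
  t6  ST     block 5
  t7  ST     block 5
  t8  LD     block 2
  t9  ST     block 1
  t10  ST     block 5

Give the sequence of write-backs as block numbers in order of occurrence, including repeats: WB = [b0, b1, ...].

0: W B4 → L0 miss [D]
1: R B4 → L0 hit [D]
2: W B3 → L1 miss [D]
3: R B1 → L1 miss wb→B3 [-]
4: W B5 → L1 miss [D]
5: W B5 → L1 hit [D]
6: W B5 → L1 hit [D]
7: W B5 → L1 hit [D]
8: R B2 → L0 miss wb→B4 [-]
9: W B1 → L1 miss wb→B5 [D]
10: W B5 → L1 miss wb→B1 [D]

WB = [3, 4, 5, 1]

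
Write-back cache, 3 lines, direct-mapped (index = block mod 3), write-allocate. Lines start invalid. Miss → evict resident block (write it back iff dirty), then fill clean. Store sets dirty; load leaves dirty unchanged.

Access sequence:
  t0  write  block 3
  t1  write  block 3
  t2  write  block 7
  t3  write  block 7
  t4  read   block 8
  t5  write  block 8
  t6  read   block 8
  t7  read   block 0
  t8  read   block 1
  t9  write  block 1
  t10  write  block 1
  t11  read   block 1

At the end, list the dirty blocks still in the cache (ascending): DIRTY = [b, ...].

DIRTY = [1, 8]

  0 | W B3 → L0 miss [D]
  1 | W B3 → L0 hit [D]
  2 | W B7 → L1 miss [D]
  3 | W B7 → L1 hit [D]
  4 | R B8 → L2 miss [-]
  5 | W B8 → L2 hit [D]
  6 | R B8 → L2 hit [D]
  7 | R B0 → L0 miss wb→B3 [-]
  8 | R B1 → L1 miss wb→B7 [-]
  9 | W B1 → L1 hit [D]
  10 | W B1 → L1 hit [D]
  11 | R B1 → L1 hit [D]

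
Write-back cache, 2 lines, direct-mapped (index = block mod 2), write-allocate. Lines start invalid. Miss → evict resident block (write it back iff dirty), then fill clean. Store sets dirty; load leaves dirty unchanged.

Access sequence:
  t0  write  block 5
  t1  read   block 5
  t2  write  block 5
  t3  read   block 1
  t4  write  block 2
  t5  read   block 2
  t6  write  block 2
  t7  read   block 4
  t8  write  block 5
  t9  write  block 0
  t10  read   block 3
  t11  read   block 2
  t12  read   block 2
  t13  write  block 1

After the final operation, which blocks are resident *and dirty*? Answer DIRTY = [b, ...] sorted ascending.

0: W B5 -> L1 miss  d=D]
1: R B5 -> L1 hit  d=D]
2: W B5 -> L1 hit  d=D]
3: R B1 -> L1 miss wb->B5  d=-]
4: W B2 -> L0 miss  d=D]
5: R B2 -> L0 hit  d=D]
6: W B2 -> L0 hit  d=D]
7: R B4 -> L0 miss wb->B2  d=-]
8: W B5 -> L1 miss  d=D]
9: W B0 -> L0 miss  d=D]
10: R B3 -> L1 miss wb->B5  d=-]
11: R B2 -> L0 miss wb->B0  d=-]
12: R B2 -> L0 hit  d=-]
13: W B1 -> L1 miss  d=D]

DIRTY = [1]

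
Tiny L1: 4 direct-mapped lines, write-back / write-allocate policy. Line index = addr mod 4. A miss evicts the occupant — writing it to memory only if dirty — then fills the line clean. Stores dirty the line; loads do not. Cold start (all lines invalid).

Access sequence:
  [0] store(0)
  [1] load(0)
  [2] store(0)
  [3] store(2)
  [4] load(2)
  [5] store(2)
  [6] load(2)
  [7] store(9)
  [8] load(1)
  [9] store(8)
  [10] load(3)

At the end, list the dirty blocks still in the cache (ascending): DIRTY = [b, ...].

DIRTY = [2, 8]

0: W B0 → L0 miss [D]
1: R B0 → L0 hit [D]
2: W B0 → L0 hit [D]
3: W B2 → L2 miss [D]
4: R B2 → L2 hit [D]
5: W B2 → L2 hit [D]
6: R B2 → L2 hit [D]
7: W B9 → L1 miss [D]
8: R B1 → L1 miss wb→B9 [-]
9: W B8 → L0 miss wb→B0 [D]
10: R B3 → L3 miss [-]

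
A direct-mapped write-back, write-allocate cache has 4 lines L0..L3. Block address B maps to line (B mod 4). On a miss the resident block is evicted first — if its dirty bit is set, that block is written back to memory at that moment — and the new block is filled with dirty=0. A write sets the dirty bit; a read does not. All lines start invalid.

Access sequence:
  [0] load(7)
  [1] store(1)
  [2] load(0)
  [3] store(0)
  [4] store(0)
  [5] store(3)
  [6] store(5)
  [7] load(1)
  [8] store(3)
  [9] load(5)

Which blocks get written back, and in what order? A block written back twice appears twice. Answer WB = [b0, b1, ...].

  0 | R B7 → L3 miss [-]
  1 | W B1 → L1 miss [D]
  2 | R B0 → L0 miss [-]
  3 | W B0 → L0 hit [D]
  4 | W B0 → L0 hit [D]
  5 | W B3 → L3 miss [D]
  6 | W B5 → L1 miss wb→B1 [D]
  7 | R B1 → L1 miss wb→B5 [-]
  8 | W B3 → L3 hit [D]
  9 | R B5 → L1 miss [-]

WB = [1, 5]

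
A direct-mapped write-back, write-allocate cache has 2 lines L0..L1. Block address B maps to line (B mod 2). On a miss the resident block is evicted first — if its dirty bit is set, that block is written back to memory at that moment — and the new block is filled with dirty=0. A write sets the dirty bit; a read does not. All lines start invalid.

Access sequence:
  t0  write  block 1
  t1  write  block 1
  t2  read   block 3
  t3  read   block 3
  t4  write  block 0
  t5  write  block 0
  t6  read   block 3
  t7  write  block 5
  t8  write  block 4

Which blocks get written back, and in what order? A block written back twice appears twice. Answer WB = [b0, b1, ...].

  0 | W B1 → L1 miss [D]
  1 | W B1 → L1 hit [D]
  2 | R B3 → L1 miss wb→B1 [-]
  3 | R B3 → L1 hit [-]
  4 | W B0 → L0 miss [D]
  5 | W B0 → L0 hit [D]
  6 | R B3 → L1 hit [-]
  7 | W B5 → L1 miss [D]
  8 | W B4 → L0 miss wb→B0 [D]

WB = [1, 0]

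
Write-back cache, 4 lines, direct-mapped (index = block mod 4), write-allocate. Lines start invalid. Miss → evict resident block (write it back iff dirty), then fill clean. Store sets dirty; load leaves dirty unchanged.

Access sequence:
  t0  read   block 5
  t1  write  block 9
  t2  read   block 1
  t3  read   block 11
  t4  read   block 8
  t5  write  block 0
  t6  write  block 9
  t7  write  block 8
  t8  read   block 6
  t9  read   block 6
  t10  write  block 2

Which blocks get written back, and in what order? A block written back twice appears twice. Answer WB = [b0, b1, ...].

WB = [9, 0]

  0 | R B5 → L1 miss [-]
  1 | W B9 → L1 miss [D]
  2 | R B1 → L1 miss wb→B9 [-]
  3 | R B11 → L3 miss [-]
  4 | R B8 → L0 miss [-]
  5 | W B0 → L0 miss [D]
  6 | W B9 → L1 miss [D]
  7 | W B8 → L0 miss wb→B0 [D]
  8 | R B6 → L2 miss [-]
  9 | R B6 → L2 hit [-]
  10 | W B2 → L2 miss [D]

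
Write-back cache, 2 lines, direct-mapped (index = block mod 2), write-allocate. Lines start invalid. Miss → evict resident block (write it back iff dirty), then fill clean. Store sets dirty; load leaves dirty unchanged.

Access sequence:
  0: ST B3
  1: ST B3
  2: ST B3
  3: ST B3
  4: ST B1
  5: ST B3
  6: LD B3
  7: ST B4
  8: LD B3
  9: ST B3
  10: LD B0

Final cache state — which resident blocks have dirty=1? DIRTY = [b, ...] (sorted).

DIRTY = [3]

0: W B3 -> L1 miss  d=D]
1: W B3 -> L1 hit  d=D]
2: W B3 -> L1 hit  d=D]
3: W B3 -> L1 hit  d=D]
4: W B1 -> L1 miss wb->B3  d=D]
5: W B3 -> L1 miss wb->B1  d=D]
6: R B3 -> L1 hit  d=D]
7: W B4 -> L0 miss  d=D]
8: R B3 -> L1 hit  d=D]
9: W B3 -> L1 hit  d=D]
10: R B0 -> L0 miss wb->B4  d=-]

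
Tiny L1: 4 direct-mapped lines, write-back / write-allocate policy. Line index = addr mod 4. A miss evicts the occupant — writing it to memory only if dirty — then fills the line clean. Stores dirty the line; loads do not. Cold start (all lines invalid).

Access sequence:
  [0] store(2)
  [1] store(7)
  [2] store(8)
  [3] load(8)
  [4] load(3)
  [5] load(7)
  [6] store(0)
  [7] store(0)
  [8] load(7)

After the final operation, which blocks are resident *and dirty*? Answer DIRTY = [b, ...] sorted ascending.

0: W B2 → L2 miss [D]
1: W B7 → L3 miss [D]
2: W B8 → L0 miss [D]
3: R B8 → L0 hit [D]
4: R B3 → L3 miss wb→B7 [-]
5: R B7 → L3 miss [-]
6: W B0 → L0 miss wb→B8 [D]
7: W B0 → L0 hit [D]
8: R B7 → L3 hit [-]

DIRTY = [0, 2]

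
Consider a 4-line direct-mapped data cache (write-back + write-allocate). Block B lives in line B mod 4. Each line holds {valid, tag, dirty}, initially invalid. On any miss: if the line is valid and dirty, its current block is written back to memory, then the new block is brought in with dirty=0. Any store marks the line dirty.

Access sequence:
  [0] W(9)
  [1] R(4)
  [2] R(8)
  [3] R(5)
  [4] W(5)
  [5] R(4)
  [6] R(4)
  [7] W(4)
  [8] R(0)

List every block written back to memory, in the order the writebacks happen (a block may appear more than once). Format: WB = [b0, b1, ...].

0: W B9 → L1 miss [D]
1: R B4 → L0 miss [-]
2: R B8 → L0 miss [-]
3: R B5 → L1 miss wb→B9 [-]
4: W B5 → L1 hit [D]
5: R B4 → L0 miss [-]
6: R B4 → L0 hit [-]
7: W B4 → L0 hit [D]
8: R B0 → L0 miss wb→B4 [-]

WB = [9, 4]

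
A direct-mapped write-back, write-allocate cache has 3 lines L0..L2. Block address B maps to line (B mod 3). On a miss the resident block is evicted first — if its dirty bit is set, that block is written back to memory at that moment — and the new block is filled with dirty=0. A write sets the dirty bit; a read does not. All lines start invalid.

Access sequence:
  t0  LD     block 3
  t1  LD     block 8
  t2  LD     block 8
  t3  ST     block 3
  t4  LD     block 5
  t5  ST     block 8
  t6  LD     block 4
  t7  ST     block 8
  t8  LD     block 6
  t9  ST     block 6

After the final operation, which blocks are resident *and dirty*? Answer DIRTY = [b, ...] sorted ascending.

DIRTY = [6, 8]

0: R B3 -> L0 miss  d=-]
1: R B8 -> L2 miss  d=-]
2: R B8 -> L2 hit  d=-]
3: W B3 -> L0 hit  d=D]
4: R B5 -> L2 miss  d=-]
5: W B8 -> L2 miss  d=D]
6: R B4 -> L1 miss  d=-]
7: W B8 -> L2 hit  d=D]
8: R B6 -> L0 miss wb->B3  d=-]
9: W B6 -> L0 hit  d=D]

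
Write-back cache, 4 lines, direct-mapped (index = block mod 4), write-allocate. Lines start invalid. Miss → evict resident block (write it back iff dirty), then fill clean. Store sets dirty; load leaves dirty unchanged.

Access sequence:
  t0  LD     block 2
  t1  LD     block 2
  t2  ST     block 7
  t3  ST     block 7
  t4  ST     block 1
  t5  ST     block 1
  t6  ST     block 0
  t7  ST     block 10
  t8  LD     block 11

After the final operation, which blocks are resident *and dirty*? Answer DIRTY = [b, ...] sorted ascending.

  0 | R B2 → L2 miss [-]
  1 | R B2 → L2 hit [-]
  2 | W B7 → L3 miss [D]
  3 | W B7 → L3 hit [D]
  4 | W B1 → L1 miss [D]
  5 | W B1 → L1 hit [D]
  6 | W B0 → L0 miss [D]
  7 | W B10 → L2 miss [D]
  8 | R B11 → L3 miss wb→B7 [-]

DIRTY = [0, 1, 10]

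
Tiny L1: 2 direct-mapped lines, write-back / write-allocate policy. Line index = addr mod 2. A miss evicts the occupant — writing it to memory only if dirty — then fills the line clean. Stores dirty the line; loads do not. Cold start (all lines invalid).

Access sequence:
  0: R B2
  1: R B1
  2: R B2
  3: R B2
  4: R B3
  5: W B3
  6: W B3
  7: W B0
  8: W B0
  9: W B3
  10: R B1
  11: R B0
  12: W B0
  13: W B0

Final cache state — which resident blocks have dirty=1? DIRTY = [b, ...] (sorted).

0: R B2 -> L0 miss  d=-]
1: R B1 -> L1 miss  d=-]
2: R B2 -> L0 hit  d=-]
3: R B2 -> L0 hit  d=-]
4: R B3 -> L1 miss  d=-]
5: W B3 -> L1 hit  d=D]
6: W B3 -> L1 hit  d=D]
7: W B0 -> L0 miss  d=D]
8: W B0 -> L0 hit  d=D]
9: W B3 -> L1 hit  d=D]
10: R B1 -> L1 miss wb->B3  d=-]
11: R B0 -> L0 hit  d=D]
12: W B0 -> L0 hit  d=D]
13: W B0 -> L0 hit  d=D]

DIRTY = [0]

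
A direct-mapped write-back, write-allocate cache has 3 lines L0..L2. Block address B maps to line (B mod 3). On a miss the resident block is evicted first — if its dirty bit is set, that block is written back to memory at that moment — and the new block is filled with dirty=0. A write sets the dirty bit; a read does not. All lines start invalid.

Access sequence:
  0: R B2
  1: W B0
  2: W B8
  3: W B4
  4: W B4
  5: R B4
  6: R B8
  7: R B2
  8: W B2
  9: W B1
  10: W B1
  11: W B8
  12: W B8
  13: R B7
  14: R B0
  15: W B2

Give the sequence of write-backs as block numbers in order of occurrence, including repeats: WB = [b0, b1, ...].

0: R B2 → L2 miss [-]
1: W B0 → L0 miss [D]
2: W B8 → L2 miss [D]
3: W B4 → L1 miss [D]
4: W B4 → L1 hit [D]
5: R B4 → L1 hit [D]
6: R B8 → L2 hit [D]
7: R B2 → L2 miss wb→B8 [-]
8: W B2 → L2 hit [D]
9: W B1 → L1 miss wb→B4 [D]
10: W B1 → L1 hit [D]
11: W B8 → L2 miss wb→B2 [D]
12: W B8 → L2 hit [D]
13: R B7 → L1 miss wb→B1 [-]
14: R B0 → L0 hit [D]
15: W B2 → L2 miss wb→B8 [D]

WB = [8, 4, 2, 1, 8]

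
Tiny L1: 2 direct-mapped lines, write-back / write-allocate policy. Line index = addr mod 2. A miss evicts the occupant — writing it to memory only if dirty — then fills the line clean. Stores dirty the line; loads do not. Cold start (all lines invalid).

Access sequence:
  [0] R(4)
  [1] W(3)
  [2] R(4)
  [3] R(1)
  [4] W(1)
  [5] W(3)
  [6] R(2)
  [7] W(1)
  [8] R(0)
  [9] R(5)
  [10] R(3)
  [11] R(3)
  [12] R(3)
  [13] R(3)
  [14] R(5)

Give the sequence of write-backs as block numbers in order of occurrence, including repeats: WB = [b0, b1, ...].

  0 | R B4 → L0 miss [-]
  1 | W B3 → L1 miss [D]
  2 | R B4 → L0 hit [-]
  3 | R B1 → L1 miss wb→B3 [-]
  4 | W B1 → L1 hit [D]
  5 | W B3 → L1 miss wb→B1 [D]
  6 | R B2 → L0 miss [-]
  7 | W B1 → L1 miss wb→B3 [D]
  8 | R B0 → L0 miss [-]
  9 | R B5 → L1 miss wb→B1 [-]
  10 | R B3 → L1 miss [-]
  11 | R B3 → L1 hit [-]
  12 | R B3 → L1 hit [-]
  13 | R B3 → L1 hit [-]
  14 | R B5 → L1 miss [-]

WB = [3, 1, 3, 1]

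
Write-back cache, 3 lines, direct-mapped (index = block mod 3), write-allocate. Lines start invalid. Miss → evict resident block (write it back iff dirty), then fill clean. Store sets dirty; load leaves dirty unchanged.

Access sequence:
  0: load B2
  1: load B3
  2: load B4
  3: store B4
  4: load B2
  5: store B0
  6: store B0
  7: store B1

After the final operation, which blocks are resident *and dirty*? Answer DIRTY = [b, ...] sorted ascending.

DIRTY = [0, 1]

0: R B2 → L2 miss [-]
1: R B3 → L0 miss [-]
2: R B4 → L1 miss [-]
3: W B4 → L1 hit [D]
4: R B2 → L2 hit [-]
5: W B0 → L0 miss [D]
6: W B0 → L0 hit [D]
7: W B1 → L1 miss wb→B4 [D]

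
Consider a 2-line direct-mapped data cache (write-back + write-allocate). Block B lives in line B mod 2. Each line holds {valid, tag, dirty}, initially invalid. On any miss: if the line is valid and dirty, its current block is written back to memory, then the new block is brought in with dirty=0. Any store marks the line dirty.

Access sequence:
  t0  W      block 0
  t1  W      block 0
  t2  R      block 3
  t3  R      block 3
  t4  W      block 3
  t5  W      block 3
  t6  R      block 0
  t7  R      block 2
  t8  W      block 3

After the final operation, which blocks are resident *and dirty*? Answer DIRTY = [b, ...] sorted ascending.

  0 | W B0 → L0 miss [D]
  1 | W B0 → L0 hit [D]
  2 | R B3 → L1 miss [-]
  3 | R B3 → L1 hit [-]
  4 | W B3 → L1 hit [D]
  5 | W B3 → L1 hit [D]
  6 | R B0 → L0 hit [D]
  7 | R B2 → L0 miss wb→B0 [-]
  8 | W B3 → L1 hit [D]

DIRTY = [3]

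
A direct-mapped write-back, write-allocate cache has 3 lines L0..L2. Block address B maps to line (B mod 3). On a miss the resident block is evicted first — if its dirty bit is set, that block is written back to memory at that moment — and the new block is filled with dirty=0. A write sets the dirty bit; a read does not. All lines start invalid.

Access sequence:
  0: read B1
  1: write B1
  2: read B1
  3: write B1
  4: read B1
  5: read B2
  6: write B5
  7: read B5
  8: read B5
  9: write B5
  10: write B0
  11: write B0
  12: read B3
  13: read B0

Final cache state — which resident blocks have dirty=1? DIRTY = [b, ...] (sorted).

DIRTY = [1, 5]

  0 | R B1 → L1 miss [-]
  1 | W B1 → L1 hit [D]
  2 | R B1 → L1 hit [D]
  3 | W B1 → L1 hit [D]
  4 | R B1 → L1 hit [D]
  5 | R B2 → L2 miss [-]
  6 | W B5 → L2 miss [D]
  7 | R B5 → L2 hit [D]
  8 | R B5 → L2 hit [D]
  9 | W B5 → L2 hit [D]
  10 | W B0 → L0 miss [D]
  11 | W B0 → L0 hit [D]
  12 | R B3 → L0 miss wb→B0 [-]
  13 | R B0 → L0 miss [-]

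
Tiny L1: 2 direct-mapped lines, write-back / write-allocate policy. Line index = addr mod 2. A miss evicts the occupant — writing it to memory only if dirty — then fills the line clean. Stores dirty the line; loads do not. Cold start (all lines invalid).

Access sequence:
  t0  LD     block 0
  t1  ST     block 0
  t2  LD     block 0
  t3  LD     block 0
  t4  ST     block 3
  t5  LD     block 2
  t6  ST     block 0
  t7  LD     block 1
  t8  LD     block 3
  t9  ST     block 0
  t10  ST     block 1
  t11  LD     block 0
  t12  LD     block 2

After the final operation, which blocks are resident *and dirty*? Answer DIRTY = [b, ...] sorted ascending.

  0 | R B0 → L0 miss [-]
  1 | W B0 → L0 hit [D]
  2 | R B0 → L0 hit [D]
  3 | R B0 → L0 hit [D]
  4 | W B3 → L1 miss [D]
  5 | R B2 → L0 miss wb→B0 [-]
  6 | W B0 → L0 miss [D]
  7 | R B1 → L1 miss wb→B3 [-]
  8 | R B3 → L1 miss [-]
  9 | W B0 → L0 hit [D]
  10 | W B1 → L1 miss [D]
  11 | R B0 → L0 hit [D]
  12 | R B2 → L0 miss wb→B0 [-]

DIRTY = [1]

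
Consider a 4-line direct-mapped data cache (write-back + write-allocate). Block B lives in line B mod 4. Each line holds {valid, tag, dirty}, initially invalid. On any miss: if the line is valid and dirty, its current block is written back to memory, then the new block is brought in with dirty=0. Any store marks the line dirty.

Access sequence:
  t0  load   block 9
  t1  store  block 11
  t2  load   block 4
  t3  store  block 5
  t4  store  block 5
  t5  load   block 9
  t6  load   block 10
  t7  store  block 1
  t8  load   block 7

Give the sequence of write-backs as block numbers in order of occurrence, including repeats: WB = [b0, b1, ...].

WB = [5, 11]

  0 | R B9 → L1 miss [-]
  1 | W B11 → L3 miss [D]
  2 | R B4 → L0 miss [-]
  3 | W B5 → L1 miss [D]
  4 | W B5 → L1 hit [D]
  5 | R B9 → L1 miss wb→B5 [-]
  6 | R B10 → L2 miss [-]
  7 | W B1 → L1 miss [D]
  8 | R B7 → L3 miss wb→B11 [-]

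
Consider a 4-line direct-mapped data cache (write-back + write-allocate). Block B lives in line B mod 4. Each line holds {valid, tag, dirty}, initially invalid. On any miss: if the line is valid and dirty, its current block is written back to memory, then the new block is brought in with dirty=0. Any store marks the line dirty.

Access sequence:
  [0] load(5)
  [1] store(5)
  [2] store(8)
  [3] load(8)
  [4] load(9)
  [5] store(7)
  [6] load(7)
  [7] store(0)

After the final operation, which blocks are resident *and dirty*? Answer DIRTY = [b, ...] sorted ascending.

DIRTY = [0, 7]

0: R B5 -> L1 miss  d=-]
1: W B5 -> L1 hit  d=D]
2: W B8 -> L0 miss  d=D]
3: R B8 -> L0 hit  d=D]
4: R B9 -> L1 miss wb->B5  d=-]
5: W B7 -> L3 miss  d=D]
6: R B7 -> L3 hit  d=D]
7: W B0 -> L0 miss wb->B8  d=D]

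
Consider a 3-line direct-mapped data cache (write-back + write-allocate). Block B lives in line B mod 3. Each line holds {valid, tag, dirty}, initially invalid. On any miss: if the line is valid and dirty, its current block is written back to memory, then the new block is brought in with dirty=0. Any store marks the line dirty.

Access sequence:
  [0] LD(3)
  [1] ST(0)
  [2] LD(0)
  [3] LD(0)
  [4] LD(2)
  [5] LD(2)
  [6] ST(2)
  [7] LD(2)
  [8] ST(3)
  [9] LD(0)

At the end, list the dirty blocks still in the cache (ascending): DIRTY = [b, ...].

0: R B3 -> L0 miss  d=-]
1: W B0 -> L0 miss  d=D]
2: R B0 -> L0 hit  d=D]
3: R B0 -> L0 hit  d=D]
4: R B2 -> L2 miss  d=-]
5: R B2 -> L2 hit  d=-]
6: W B2 -> L2 hit  d=D]
7: R B2 -> L2 hit  d=D]
8: W B3 -> L0 miss wb->B0  d=D]
9: R B0 -> L0 miss wb->B3  d=-]

DIRTY = [2]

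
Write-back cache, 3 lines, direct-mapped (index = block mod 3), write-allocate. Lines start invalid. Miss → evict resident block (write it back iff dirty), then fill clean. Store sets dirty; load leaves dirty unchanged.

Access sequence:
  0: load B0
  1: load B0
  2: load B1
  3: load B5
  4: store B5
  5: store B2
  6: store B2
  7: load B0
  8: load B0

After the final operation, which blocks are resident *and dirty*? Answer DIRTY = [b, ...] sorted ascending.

DIRTY = [2]

0: R B0 → L0 miss [-]
1: R B0 → L0 hit [-]
2: R B1 → L1 miss [-]
3: R B5 → L2 miss [-]
4: W B5 → L2 hit [D]
5: W B2 → L2 miss wb→B5 [D]
6: W B2 → L2 hit [D]
7: R B0 → L0 hit [-]
8: R B0 → L0 hit [-]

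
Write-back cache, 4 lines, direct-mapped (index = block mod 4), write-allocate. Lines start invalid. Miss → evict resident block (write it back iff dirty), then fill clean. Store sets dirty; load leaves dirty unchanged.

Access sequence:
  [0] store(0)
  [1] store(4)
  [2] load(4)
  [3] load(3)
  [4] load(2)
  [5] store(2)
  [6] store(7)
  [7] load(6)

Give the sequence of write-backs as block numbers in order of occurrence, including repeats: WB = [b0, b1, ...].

WB = [0, 2]

  0 | W B0 → L0 miss [D]
  1 | W B4 → L0 miss wb→B0 [D]
  2 | R B4 → L0 hit [D]
  3 | R B3 → L3 miss [-]
  4 | R B2 → L2 miss [-]
  5 | W B2 → L2 hit [D]
  6 | W B7 → L3 miss [D]
  7 | R B6 → L2 miss wb→B2 [-]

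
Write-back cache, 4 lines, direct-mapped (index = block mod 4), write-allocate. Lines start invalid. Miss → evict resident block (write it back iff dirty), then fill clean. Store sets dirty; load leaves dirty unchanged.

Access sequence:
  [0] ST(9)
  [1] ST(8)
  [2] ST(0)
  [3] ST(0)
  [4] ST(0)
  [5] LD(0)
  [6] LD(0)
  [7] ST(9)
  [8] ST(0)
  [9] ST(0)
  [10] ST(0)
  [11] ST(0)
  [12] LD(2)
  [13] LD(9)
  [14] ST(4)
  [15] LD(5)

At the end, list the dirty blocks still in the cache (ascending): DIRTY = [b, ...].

  0 | W B9 → L1 miss [D]
  1 | W B8 → L0 miss [D]
  2 | W B0 → L0 miss wb→B8 [D]
  3 | W B0 → L0 hit [D]
  4 | W B0 → L0 hit [D]
  5 | R B0 → L0 hit [D]
  6 | R B0 → L0 hit [D]
  7 | W B9 → L1 hit [D]
  8 | W B0 → L0 hit [D]
  9 | W B0 → L0 hit [D]
  10 | W B0 → L0 hit [D]
  11 | W B0 → L0 hit [D]
  12 | R B2 → L2 miss [-]
  13 | R B9 → L1 hit [D]
  14 | W B4 → L0 miss wb→B0 [D]
  15 | R B5 → L1 miss wb→B9 [-]

DIRTY = [4]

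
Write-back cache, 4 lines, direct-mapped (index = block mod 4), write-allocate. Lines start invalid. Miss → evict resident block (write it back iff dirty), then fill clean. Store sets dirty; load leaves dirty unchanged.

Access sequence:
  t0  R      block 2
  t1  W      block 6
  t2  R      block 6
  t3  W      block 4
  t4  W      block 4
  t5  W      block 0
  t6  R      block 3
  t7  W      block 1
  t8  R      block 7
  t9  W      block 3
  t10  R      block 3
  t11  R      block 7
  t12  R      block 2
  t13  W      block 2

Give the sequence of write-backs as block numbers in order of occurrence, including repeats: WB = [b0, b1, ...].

WB = [4, 3, 6]

  0 | R B2 → L2 miss [-]
  1 | W B6 → L2 miss [D]
  2 | R B6 → L2 hit [D]
  3 | W B4 → L0 miss [D]
  4 | W B4 → L0 hit [D]
  5 | W B0 → L0 miss wb→B4 [D]
  6 | R B3 → L3 miss [-]
  7 | W B1 → L1 miss [D]
  8 | R B7 → L3 miss [-]
  9 | W B3 → L3 miss [D]
  10 | R B3 → L3 hit [D]
  11 | R B7 → L3 miss wb→B3 [-]
  12 | R B2 → L2 miss wb→B6 [-]
  13 | W B2 → L2 hit [D]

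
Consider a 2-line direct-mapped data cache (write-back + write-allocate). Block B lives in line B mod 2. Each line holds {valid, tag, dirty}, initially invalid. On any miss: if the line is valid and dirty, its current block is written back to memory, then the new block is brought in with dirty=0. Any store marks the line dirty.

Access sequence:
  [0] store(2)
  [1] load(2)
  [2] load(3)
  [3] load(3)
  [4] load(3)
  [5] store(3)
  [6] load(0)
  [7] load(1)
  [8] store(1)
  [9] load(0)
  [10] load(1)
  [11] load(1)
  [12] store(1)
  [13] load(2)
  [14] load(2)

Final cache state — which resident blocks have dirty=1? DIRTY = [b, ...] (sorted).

0: W B2 → L0 miss [D]
1: R B2 → L0 hit [D]
2: R B3 → L1 miss [-]
3: R B3 → L1 hit [-]
4: R B3 → L1 hit [-]
5: W B3 → L1 hit [D]
6: R B0 → L0 miss wb→B2 [-]
7: R B1 → L1 miss wb→B3 [-]
8: W B1 → L1 hit [D]
9: R B0 → L0 hit [-]
10: R B1 → L1 hit [D]
11: R B1 → L1 hit [D]
12: W B1 → L1 hit [D]
13: R B2 → L0 miss [-]
14: R B2 → L0 hit [-]

DIRTY = [1]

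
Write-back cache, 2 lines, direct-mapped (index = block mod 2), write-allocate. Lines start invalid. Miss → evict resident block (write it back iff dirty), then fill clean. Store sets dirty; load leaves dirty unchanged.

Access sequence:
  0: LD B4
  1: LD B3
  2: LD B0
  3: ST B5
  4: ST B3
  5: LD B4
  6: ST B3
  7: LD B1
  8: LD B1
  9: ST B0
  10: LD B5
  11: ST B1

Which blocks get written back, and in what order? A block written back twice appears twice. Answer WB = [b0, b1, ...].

WB = [5, 3]

0: R B4 → L0 miss [-]
1: R B3 → L1 miss [-]
2: R B0 → L0 miss [-]
3: W B5 → L1 miss [D]
4: W B3 → L1 miss wb→B5 [D]
5: R B4 → L0 miss [-]
6: W B3 → L1 hit [D]
7: R B1 → L1 miss wb→B3 [-]
8: R B1 → L1 hit [-]
9: W B0 → L0 miss [D]
10: R B5 → L1 miss [-]
11: W B1 → L1 miss [D]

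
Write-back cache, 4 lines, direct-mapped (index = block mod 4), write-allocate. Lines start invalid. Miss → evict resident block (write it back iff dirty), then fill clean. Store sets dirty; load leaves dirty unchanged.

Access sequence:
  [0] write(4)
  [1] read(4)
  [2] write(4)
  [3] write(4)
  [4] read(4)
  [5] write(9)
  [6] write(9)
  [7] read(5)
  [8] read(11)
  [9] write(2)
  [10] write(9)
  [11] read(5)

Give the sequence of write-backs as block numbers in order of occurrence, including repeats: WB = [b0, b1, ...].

0: W B4 -> L0 miss  d=D]
1: R B4 -> L0 hit  d=D]
2: W B4 -> L0 hit  d=D]
3: W B4 -> L0 hit  d=D]
4: R B4 -> L0 hit  d=D]
5: W B9 -> L1 miss  d=D]
6: W B9 -> L1 hit  d=D]
7: R B5 -> L1 miss wb->B9  d=-]
8: R B11 -> L3 miss  d=-]
9: W B2 -> L2 miss  d=D]
10: W B9 -> L1 miss  d=D]
11: R B5 -> L1 miss wb->B9  d=-]

WB = [9, 9]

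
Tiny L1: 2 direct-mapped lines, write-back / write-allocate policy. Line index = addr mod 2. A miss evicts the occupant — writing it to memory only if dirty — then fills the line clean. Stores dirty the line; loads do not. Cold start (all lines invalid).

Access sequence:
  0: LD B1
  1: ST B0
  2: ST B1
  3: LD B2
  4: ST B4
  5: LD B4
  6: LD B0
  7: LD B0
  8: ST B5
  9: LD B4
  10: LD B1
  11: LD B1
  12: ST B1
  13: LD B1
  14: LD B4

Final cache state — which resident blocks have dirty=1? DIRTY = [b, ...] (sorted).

DIRTY = [1]

  0 | R B1 → L1 miss [-]
  1 | W B0 → L0 miss [D]
  2 | W B1 → L1 hit [D]
  3 | R B2 → L0 miss wb→B0 [-]
  4 | W B4 → L0 miss [D]
  5 | R B4 → L0 hit [D]
  6 | R B0 → L0 miss wb→B4 [-]
  7 | R B0 → L0 hit [-]
  8 | W B5 → L1 miss wb→B1 [D]
  9 | R B4 → L0 miss [-]
  10 | R B1 → L1 miss wb→B5 [-]
  11 | R B1 → L1 hit [-]
  12 | W B1 → L1 hit [D]
  13 | R B1 → L1 hit [D]
  14 | R B4 → L0 hit [-]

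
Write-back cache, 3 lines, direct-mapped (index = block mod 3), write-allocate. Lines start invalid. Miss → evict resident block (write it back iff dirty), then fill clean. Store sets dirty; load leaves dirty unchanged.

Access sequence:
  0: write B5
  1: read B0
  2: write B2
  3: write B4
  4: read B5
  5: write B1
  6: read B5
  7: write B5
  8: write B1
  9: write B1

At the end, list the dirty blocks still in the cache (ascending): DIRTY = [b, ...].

  0 | W B5 → L2 miss [D]
  1 | R B0 → L0 miss [-]
  2 | W B2 → L2 miss wb→B5 [D]
  3 | W B4 → L1 miss [D]
  4 | R B5 → L2 miss wb→B2 [-]
  5 | W B1 → L1 miss wb→B4 [D]
  6 | R B5 → L2 hit [-]
  7 | W B5 → L2 hit [D]
  8 | W B1 → L1 hit [D]
  9 | W B1 → L1 hit [D]

DIRTY = [1, 5]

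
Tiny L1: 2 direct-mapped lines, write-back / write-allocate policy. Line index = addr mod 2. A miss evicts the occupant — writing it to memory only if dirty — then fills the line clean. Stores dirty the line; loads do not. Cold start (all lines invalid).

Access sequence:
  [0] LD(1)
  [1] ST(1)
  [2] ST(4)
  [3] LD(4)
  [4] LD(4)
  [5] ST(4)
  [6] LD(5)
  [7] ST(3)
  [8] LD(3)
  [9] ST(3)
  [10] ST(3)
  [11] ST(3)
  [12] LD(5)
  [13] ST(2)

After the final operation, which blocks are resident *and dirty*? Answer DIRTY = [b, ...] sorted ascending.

  0 | R B1 → L1 miss [-]
  1 | W B1 → L1 hit [D]
  2 | W B4 → L0 miss [D]
  3 | R B4 → L0 hit [D]
  4 | R B4 → L0 hit [D]
  5 | W B4 → L0 hit [D]
  6 | R B5 → L1 miss wb→B1 [-]
  7 | W B3 → L1 miss [D]
  8 | R B3 → L1 hit [D]
  9 | W B3 → L1 hit [D]
  10 | W B3 → L1 hit [D]
  11 | W B3 → L1 hit [D]
  12 | R B5 → L1 miss wb→B3 [-]
  13 | W B2 → L0 miss wb→B4 [D]

DIRTY = [2]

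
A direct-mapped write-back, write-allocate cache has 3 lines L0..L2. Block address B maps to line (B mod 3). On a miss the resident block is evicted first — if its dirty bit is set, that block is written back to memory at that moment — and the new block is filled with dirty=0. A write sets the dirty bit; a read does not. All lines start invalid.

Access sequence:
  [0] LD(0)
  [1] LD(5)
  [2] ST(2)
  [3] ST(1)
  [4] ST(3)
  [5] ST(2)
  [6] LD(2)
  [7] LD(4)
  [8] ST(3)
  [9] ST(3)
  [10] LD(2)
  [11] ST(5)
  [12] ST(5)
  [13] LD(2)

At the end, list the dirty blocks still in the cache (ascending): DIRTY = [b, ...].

DIRTY = [3]

0: R B0 -> L0 miss  d=-]
1: R B5 -> L2 miss  d=-]
2: W B2 -> L2 miss  d=D]
3: W B1 -> L1 miss  d=D]
4: W B3 -> L0 miss  d=D]
5: W B2 -> L2 hit  d=D]
6: R B2 -> L2 hit  d=D]
7: R B4 -> L1 miss wb->B1  d=-]
8: W B3 -> L0 hit  d=D]
9: W B3 -> L0 hit  d=D]
10: R B2 -> L2 hit  d=D]
11: W B5 -> L2 miss wb->B2  d=D]
12: W B5 -> L2 hit  d=D]
13: R B2 -> L2 miss wb->B5  d=-]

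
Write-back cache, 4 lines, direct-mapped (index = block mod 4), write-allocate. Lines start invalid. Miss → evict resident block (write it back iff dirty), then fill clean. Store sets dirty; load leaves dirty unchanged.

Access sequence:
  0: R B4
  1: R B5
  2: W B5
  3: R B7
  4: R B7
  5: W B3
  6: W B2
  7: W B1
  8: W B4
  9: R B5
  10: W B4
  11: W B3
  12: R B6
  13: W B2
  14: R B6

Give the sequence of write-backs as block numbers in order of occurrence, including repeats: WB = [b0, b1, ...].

WB = [5, 1, 2, 2]

0: R B4 -> L0 miss  d=-]
1: R B5 -> L1 miss  d=-]
2: W B5 -> L1 hit  d=D]
3: R B7 -> L3 miss  d=-]
4: R B7 -> L3 hit  d=-]
5: W B3 -> L3 miss  d=D]
6: W B2 -> L2 miss  d=D]
7: W B1 -> L1 miss wb->B5  d=D]
8: W B4 -> L0 hit  d=D]
9: R B5 -> L1 miss wb->B1  d=-]
10: W B4 -> L0 hit  d=D]
11: W B3 -> L3 hit  d=D]
12: R B6 -> L2 miss wb->B2  d=-]
13: W B2 -> L2 miss  d=D]
14: R B6 -> L2 miss wb->B2  d=-]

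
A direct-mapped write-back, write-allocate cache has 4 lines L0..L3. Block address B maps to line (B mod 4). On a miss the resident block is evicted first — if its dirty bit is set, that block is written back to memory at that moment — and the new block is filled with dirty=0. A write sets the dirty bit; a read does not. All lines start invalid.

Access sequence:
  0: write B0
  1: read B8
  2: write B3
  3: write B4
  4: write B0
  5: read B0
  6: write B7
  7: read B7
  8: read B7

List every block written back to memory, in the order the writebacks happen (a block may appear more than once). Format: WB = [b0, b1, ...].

WB = [0, 4, 3]

0: W B0 → L0 miss [D]
1: R B8 → L0 miss wb→B0 [-]
2: W B3 → L3 miss [D]
3: W B4 → L0 miss [D]
4: W B0 → L0 miss wb→B4 [D]
5: R B0 → L0 hit [D]
6: W B7 → L3 miss wb→B3 [D]
7: R B7 → L3 hit [D]
8: R B7 → L3 hit [D]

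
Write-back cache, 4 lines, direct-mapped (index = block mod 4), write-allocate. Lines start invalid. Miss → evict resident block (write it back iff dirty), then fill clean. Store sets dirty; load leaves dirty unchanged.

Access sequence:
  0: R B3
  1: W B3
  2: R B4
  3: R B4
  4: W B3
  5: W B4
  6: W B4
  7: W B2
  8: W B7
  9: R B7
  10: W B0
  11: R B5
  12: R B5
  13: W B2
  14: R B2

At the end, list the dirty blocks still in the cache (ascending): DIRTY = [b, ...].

DIRTY = [0, 2, 7]

0: R B3 → L3 miss [-]
1: W B3 → L3 hit [D]
2: R B4 → L0 miss [-]
3: R B4 → L0 hit [-]
4: W B3 → L3 hit [D]
5: W B4 → L0 hit [D]
6: W B4 → L0 hit [D]
7: W B2 → L2 miss [D]
8: W B7 → L3 miss wb→B3 [D]
9: R B7 → L3 hit [D]
10: W B0 → L0 miss wb→B4 [D]
11: R B5 → L1 miss [-]
12: R B5 → L1 hit [-]
13: W B2 → L2 hit [D]
14: R B2 → L2 hit [D]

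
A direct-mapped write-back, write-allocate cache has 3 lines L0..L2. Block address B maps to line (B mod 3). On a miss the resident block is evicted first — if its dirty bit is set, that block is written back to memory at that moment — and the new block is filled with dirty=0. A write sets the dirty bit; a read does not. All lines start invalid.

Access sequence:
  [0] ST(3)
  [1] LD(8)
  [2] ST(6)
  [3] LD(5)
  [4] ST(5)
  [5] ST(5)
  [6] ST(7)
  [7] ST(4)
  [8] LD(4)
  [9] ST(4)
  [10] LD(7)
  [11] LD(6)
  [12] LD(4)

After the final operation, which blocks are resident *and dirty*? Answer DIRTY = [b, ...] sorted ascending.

0: W B3 -> L0 miss  d=D]
1: R B8 -> L2 miss  d=-]
2: W B6 -> L0 miss wb->B3  d=D]
3: R B5 -> L2 miss  d=-]
4: W B5 -> L2 hit  d=D]
5: W B5 -> L2 hit  d=D]
6: W B7 -> L1 miss  d=D]
7: W B4 -> L1 miss wb->B7  d=D]
8: R B4 -> L1 hit  d=D]
9: W B4 -> L1 hit  d=D]
10: R B7 -> L1 miss wb->B4  d=-]
11: R B6 -> L0 hit  d=D]
12: R B4 -> L1 miss  d=-]

DIRTY = [5, 6]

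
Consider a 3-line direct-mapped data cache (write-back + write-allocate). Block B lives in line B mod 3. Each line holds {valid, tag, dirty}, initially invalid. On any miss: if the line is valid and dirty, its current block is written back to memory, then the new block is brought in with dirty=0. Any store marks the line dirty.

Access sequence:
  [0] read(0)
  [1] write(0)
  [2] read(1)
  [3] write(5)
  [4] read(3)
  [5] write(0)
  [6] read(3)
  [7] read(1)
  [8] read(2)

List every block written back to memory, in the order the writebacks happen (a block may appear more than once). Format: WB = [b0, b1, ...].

WB = [0, 0, 5]

0: R B0 -> L0 miss  d=-]
1: W B0 -> L0 hit  d=D]
2: R B1 -> L1 miss  d=-]
3: W B5 -> L2 miss  d=D]
4: R B3 -> L0 miss wb->B0  d=-]
5: W B0 -> L0 miss  d=D]
6: R B3 -> L0 miss wb->B0  d=-]
7: R B1 -> L1 hit  d=-]
8: R B2 -> L2 miss wb->B5  d=-]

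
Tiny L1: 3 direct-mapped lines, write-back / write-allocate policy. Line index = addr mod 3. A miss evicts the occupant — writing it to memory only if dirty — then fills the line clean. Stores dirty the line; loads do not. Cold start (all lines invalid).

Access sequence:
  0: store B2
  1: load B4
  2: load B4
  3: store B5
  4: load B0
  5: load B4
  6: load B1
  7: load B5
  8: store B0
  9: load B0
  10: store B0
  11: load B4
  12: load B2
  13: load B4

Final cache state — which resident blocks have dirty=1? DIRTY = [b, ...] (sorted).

DIRTY = [0]

0: W B2 -> L2 miss  d=D]
1: R B4 -> L1 miss  d=-]
2: R B4 -> L1 hit  d=-]
3: W B5 -> L2 miss wb->B2  d=D]
4: R B0 -> L0 miss  d=-]
5: R B4 -> L1 hit  d=-]
6: R B1 -> L1 miss  d=-]
7: R B5 -> L2 hit  d=D]
8: W B0 -> L0 hit  d=D]
9: R B0 -> L0 hit  d=D]
10: W B0 -> L0 hit  d=D]
11: R B4 -> L1 miss  d=-]
12: R B2 -> L2 miss wb->B5  d=-]
13: R B4 -> L1 hit  d=-]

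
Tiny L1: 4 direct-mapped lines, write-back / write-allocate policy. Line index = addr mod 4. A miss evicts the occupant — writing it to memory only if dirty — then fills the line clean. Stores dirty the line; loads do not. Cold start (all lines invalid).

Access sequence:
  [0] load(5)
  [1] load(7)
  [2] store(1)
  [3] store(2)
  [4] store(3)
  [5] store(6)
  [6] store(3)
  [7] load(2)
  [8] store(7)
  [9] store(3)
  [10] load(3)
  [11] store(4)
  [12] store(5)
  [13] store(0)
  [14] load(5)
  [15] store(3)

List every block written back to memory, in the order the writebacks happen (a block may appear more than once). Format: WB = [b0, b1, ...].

WB = [2, 6, 3, 7, 1, 4]

0: R B5 -> L1 miss  d=-]
1: R B7 -> L3 miss  d=-]
2: W B1 -> L1 miss  d=D]
3: W B2 -> L2 miss  d=D]
4: W B3 -> L3 miss  d=D]
5: W B6 -> L2 miss wb->B2  d=D]
6: W B3 -> L3 hit  d=D]
7: R B2 -> L2 miss wb->B6  d=-]
8: W B7 -> L3 miss wb->B3  d=D]
9: W B3 -> L3 miss wb->B7  d=D]
10: R B3 -> L3 hit  d=D]
11: W B4 -> L0 miss  d=D]
12: W B5 -> L1 miss wb->B1  d=D]
13: W B0 -> L0 miss wb->B4  d=D]
14: R B5 -> L1 hit  d=D]
15: W B3 -> L3 hit  d=D]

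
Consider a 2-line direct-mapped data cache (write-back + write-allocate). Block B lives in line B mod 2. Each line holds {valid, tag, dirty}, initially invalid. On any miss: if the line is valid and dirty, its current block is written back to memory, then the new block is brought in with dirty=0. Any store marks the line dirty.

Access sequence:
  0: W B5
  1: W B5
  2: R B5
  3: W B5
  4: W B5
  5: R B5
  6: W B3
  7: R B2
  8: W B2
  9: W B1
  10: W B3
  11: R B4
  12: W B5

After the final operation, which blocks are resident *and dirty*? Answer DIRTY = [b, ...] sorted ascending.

DIRTY = [5]

0: W B5 -> L1 miss  d=D]
1: W B5 -> L1 hit  d=D]
2: R B5 -> L1 hit  d=D]
3: W B5 -> L1 hit  d=D]
4: W B5 -> L1 hit  d=D]
5: R B5 -> L1 hit  d=D]
6: W B3 -> L1 miss wb->B5  d=D]
7: R B2 -> L0 miss  d=-]
8: W B2 -> L0 hit  d=D]
9: W B1 -> L1 miss wb->B3  d=D]
10: W B3 -> L1 miss wb->B1  d=D]
11: R B4 -> L0 miss wb->B2  d=-]
12: W B5 -> L1 miss wb->B3  d=D]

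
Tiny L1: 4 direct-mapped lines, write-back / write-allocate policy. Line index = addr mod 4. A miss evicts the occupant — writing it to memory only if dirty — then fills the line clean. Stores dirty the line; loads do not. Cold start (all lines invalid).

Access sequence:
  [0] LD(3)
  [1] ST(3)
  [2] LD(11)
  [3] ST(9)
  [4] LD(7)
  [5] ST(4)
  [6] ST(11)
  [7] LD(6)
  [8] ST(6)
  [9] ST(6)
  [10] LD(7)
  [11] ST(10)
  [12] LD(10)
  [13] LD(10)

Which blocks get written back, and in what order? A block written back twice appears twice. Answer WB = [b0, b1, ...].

WB = [3, 11, 6]

  0 | R B3 → L3 miss [-]
  1 | W B3 → L3 hit [D]
  2 | R B11 → L3 miss wb→B3 [-]
  3 | W B9 → L1 miss [D]
  4 | R B7 → L3 miss [-]
  5 | W B4 → L0 miss [D]
  6 | W B11 → L3 miss [D]
  7 | R B6 → L2 miss [-]
  8 | W B6 → L2 hit [D]
  9 | W B6 → L2 hit [D]
  10 | R B7 → L3 miss wb→B11 [-]
  11 | W B10 → L2 miss wb→B6 [D]
  12 | R B10 → L2 hit [D]
  13 | R B10 → L2 hit [D]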